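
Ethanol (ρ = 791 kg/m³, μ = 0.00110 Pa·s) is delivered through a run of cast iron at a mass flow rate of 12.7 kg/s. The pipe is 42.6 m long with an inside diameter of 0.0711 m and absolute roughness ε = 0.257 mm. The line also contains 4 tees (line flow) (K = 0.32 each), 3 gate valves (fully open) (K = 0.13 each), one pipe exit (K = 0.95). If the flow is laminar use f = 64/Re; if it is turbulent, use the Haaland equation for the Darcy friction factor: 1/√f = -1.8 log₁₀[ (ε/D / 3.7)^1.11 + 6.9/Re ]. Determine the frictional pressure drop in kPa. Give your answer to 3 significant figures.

A = πD²/4 = π(0.0711)²/4 = 0.00397 m²; mean velocity V = ṁ/(ρA) = 12.7/(791 · 0.00397) = 4.044 m/s.
Reynolds number Re = ρVD/μ = 791 · 4.044 · 0.0711 / 0.0011 = 2.068e+05.
Re > 4000 → turbulent. Relative roughness ε/D = 0.000257/0.0711 = 0.00361. Haaland: 1/√f = -1.8 log₁₀[(0.00361/3.7)^1.11 + 6.9/2.068e+05] = -1.8 log₁₀[0.000456 + 3.34e-05] = 5.959, so f = 0.02816.
Total minor-loss coefficient ΣK = 4·0.32 + 3·0.13 + 1·0.95 = 2.62.
ΔP = [f·L/D + ΣK]·(ρV²/2) = [0.02816·42.6/0.0711 + 2.62]·(791·4.044²/2) = [16.87 + 2.62]·6468 = 1.261e+05 Pa.
ΔP = 1.261e+05 Pa = 126 kPa.

ΔP ≈ 126 kPa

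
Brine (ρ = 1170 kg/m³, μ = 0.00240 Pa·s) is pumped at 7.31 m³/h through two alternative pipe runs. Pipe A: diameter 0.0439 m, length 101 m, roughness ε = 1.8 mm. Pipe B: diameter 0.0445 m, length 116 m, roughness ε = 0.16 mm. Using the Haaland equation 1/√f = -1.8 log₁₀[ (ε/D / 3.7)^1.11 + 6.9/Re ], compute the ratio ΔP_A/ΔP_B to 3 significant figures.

Pipe A: V = Q/A = 0.002031/0.001514 = 1.342 m/s; Re = 2.871e+04; ε/D = 0.041; Haaland → f = 0.06644; ΔP_A = f(L/D)(ρV²/2) = 1.609e+05 Pa.
Pipe B: V = Q/A = 0.002031/0.001555 = 1.306 m/s; Re = 2.832e+04; ε/D = 0.0036; Haaland → f = 0.03097; ΔP_B = f(L/D)(ρV²/2) = 8.05e+04 Pa.
ΔP_A/ΔP_B = 1.609e+05/8.05e+04 = 2.00.

ΔP_A/ΔP_B ≈ 2.00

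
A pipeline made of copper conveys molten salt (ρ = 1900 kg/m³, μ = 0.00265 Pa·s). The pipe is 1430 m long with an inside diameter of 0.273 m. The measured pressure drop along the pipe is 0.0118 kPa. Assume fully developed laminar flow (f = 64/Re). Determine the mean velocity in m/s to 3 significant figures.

For laminar flow, f = 64/Re with Re = ρVD/μ, so Darcy-Weisbach reduces to ΔP = 32μLV/D². Solving for V: V = ΔP·D²/(32μL) = 11.8·(0.273)²/(32·0.00265·1430) = 0.007252 m/s.
Check: Re = ρVD/μ = 1900·0.007252·0.273/0.00265 = 1420 < 2300, so the laminar assumption holds.

V ≈ 0.00725 m/s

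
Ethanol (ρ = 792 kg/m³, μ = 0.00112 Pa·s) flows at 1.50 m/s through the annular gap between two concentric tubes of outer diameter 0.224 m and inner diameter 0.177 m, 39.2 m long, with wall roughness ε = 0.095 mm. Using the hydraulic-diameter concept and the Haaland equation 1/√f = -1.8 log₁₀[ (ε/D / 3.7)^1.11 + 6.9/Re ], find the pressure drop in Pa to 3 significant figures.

Hydraulic diameter D_h = 4A/P = D_o - D_i = 0.224 - 0.177 = 0.047 m.
Re = ρVD_h/μ = 792·1.5·0.047/0.00112 = 4.985e+04.
ε/D_h = 9.5e-05/0.047 = 0.00202; Haaland gives 1/√f = -1.8 log₁₀[0.000239+0.000138] = 6.162, so f = 0.02634.
ΔP = f(L/D_h)(ρV²/2) = 0.02634·39.2/0.047·891 = 1.957e+04 Pa.

ΔP ≈ 19600 Pa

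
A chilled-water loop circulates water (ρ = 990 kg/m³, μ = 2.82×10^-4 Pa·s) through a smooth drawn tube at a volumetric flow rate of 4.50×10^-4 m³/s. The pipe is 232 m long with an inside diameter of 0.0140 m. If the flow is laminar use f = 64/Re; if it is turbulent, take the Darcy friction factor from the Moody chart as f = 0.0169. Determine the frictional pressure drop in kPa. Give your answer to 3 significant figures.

ΔP ≈ 1180 kPa

Cross-sectional area A = πD²/4 = π(0.014)²/4 = 0.0001539 m²; mean velocity V = Q/A = 0.00045/0.0001539 = 2.923 m/s.
Reynolds number Re = ρVD/μ = 990 · 2.923 · 0.014 / 0.000282 = 1.437e+05.
Re > 4000 → turbulent; use the Moody-chart value f = 0.0169.
Darcy-Weisbach: ΔP = f(L/D)(ρV²/2) = 0.0169·(232/0.014)·(990·2.923²/2) = 0.0169·1.657e+04·4230 = 1.185e+06 Pa.
ΔP = 1.185e+06 Pa = 1180 kPa.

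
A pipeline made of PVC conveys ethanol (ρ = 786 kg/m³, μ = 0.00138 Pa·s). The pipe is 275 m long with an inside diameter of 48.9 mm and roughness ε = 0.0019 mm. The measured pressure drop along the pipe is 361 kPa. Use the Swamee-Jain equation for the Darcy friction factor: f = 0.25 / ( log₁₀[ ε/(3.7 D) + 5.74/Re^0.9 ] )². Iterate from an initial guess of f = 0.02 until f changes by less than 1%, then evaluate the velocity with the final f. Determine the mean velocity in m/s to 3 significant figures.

V ≈ 2.94 m/s

Rearranging Darcy-Weisbach: V = √(2·ΔP·D/(f·L·ρ)). With ε/D = 1.9e-06/0.0489 = 3.89e-05, iterate starting from f = 0.02:
  f = 0.02 → V = √(2·3.61e+05·0.0489/(0.02·275·786)) = 2.858 m/s; Re = ρVD/μ = 7.959e+04; f → 0.01895
  f = 0.01895 → V = 2.936 m/s; Re = 8.176e+04; f → 0.01885
Converged (Δf/f < 1%). With the final f = 0.01885: V = √(2·3.61e+05·0.0489/(0.01885·275·786)) = 2.944 m/s.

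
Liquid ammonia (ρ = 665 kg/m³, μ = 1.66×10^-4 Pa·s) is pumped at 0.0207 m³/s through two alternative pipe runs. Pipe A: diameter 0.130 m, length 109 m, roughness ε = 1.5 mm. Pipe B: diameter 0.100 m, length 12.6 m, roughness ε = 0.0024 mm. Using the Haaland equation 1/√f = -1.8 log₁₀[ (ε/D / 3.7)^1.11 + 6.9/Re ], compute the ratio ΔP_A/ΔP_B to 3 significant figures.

Pipe A: V = Q/A = 0.0207/0.01327 = 1.56 m/s; Re = 8.122e+05; ε/D = 0.0115; Haaland → f = 0.03995; ΔP_A = f(L/D)(ρV²/2) = 2.709e+04 Pa.
Pipe B: V = Q/A = 0.0207/0.007854 = 2.636 m/s; Re = 1.056e+06; ε/D = 2.4e-05; Haaland → f = 0.01195; ΔP_B = f(L/D)(ρV²/2) = 3478 Pa.
ΔP_A/ΔP_B = 2.709e+04/3478 = 7.79.

ΔP_A/ΔP_B ≈ 7.79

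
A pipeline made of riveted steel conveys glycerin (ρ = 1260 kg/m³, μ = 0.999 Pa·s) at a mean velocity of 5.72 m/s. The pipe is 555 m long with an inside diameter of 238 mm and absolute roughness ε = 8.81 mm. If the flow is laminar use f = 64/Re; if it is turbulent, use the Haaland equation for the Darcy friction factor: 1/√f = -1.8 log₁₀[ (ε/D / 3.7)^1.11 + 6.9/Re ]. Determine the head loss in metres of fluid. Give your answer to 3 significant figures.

Reynolds number Re = ρVD/μ = 1260 · 5.72 · 0.238 / 0.999 = 1717.
Re < 2300 → laminar flow, so f = 64/Re = 64/1717 = 0.03727 (the turbulent correlation is not needed).
Darcy-Weisbach: ΔP = f(L/D)(ρV²/2) = 0.03727·(555/0.238)·(1260·5.72²/2) = 0.03727·2332·2.061e+04 = 1.792e+06 Pa.
Head loss h_f = ΔP/(ρg) = 1.792e+06/(1260·9.81) = 145 m.

h_f ≈ 145 m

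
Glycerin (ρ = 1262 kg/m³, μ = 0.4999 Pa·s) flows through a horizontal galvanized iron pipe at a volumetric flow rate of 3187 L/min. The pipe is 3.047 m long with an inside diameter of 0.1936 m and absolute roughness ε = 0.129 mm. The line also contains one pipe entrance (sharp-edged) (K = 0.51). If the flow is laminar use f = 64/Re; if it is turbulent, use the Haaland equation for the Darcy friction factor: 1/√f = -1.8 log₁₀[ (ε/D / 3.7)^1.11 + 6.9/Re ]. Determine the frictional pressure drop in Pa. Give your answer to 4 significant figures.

ΔP ≈ 3394 Pa

Q = 3187 L/min = 3187/60000 = 0.05312 m³/s.
Cross-sectional area A = πD²/4 = π(0.1936)²/4 = 0.02944 m²; mean velocity V = Q/A = 0.05312/0.02944 = 1.804 m/s.
Reynolds number Re = ρVD/μ = 1262 · 1.804 · 0.1936 / 0.5 = 881.9.
Re < 2300 → laminar flow, so f = 64/Re = 64/881.9 = 0.07257 (the turbulent correlation is not needed).
Total minor-loss coefficient ΣK = 1·0.51 = 0.51.
ΔP = [f·L/D + ΣK]·(ρV²/2) = [0.07257·3.047/0.1936 + 0.51]·(1262·1.804²/2) = [1.142 + 0.51]·2054 = 3394 Pa.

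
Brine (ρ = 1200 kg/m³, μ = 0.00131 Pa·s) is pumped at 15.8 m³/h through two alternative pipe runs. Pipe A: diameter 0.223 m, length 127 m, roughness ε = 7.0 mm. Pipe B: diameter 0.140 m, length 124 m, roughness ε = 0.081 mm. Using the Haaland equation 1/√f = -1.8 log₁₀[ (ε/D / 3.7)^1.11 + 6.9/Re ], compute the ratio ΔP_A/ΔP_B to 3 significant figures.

Pipe A: V = Q/A = 0.004389/0.03906 = 0.1124 m/s; Re = 2.295e+04; ε/D = 0.0314; Haaland → f = 0.05969; ΔP_A = f(L/D)(ρV²/2) = 257.5 Pa.
Pipe B: V = Q/A = 0.004389/0.01539 = 0.2851 m/s; Re = 3.656e+04; ε/D = 0.000579; Haaland → f = 0.02375; ΔP_B = f(L/D)(ρV²/2) = 1026 Pa.
ΔP_A/ΔP_B = 257.5/1026 = 0.251.

ΔP_A/ΔP_B ≈ 0.251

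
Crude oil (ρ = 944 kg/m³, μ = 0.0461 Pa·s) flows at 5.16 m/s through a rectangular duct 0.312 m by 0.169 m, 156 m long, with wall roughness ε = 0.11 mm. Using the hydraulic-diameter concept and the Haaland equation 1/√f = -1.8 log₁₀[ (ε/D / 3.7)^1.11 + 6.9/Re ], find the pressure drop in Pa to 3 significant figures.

Hydraulic diameter D_h = 4A/P = 4·(0.312·0.169)/(2·(0.312+0.169)) = 0.2109/0.962 = 0.2192 m.
Re = ρVD_h/μ = 944·5.16·0.2192/0.0461 = 2.317e+04.
ε/D_h = 0.00011/0.2192 = 0.000502; Haaland gives 1/√f = -1.8 log₁₀[5.09e-05+0.000298] = 6.223, so f = 0.02582.
ΔP = f(L/D_h)(ρV²/2) = 0.02582·156/0.2192·1.257e+04 = 2.309e+05 Pa.

ΔP ≈ 231000 Pa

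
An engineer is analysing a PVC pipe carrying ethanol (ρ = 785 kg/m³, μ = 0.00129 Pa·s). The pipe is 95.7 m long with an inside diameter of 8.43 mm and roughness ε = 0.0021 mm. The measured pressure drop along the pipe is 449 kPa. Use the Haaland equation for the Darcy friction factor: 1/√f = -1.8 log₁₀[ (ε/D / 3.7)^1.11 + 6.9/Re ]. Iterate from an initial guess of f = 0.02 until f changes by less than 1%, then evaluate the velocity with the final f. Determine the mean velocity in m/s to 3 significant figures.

Rearranging Darcy-Weisbach: V = √(2·ΔP·D/(f·L·ρ)). With ε/D = 2.1e-06/0.00843 = 0.000249, iterate starting from f = 0.02:
  f = 0.02 → V = √(2·4.49e+05·0.00843/(0.02·95.7·785)) = 2.245 m/s; Re = ρVD/μ = 1.151e+04; f → 0.03003
  f = 0.03003 → V = 1.832 m/s; Re = 9397; f → 0.0317
  f = 0.0317 → V = 1.783 m/s; Re = 9147; f → 0.03193
Converged (Δf/f < 1%). With the final f = 0.03193: V = √(2·4.49e+05·0.00843/(0.03193·95.7·785)) = 1.777 m/s.

V ≈ 1.78 m/s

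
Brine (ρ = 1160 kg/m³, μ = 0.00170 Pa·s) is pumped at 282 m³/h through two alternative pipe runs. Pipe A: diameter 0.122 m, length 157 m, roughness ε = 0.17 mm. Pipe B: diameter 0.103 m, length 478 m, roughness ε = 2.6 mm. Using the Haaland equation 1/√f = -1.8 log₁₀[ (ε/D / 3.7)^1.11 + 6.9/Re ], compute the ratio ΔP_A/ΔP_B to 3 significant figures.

ΔP_A/ΔP_B ≈ 0.0573

Pipe A: V = Q/A = 0.07833/0.01169 = 6.701 m/s; Re = 5.578e+05; ε/D = 0.00139; Haaland → f = 0.02174; ΔP_A = f(L/D)(ρV²/2) = 7.285e+05 Pa.
Pipe B: V = Q/A = 0.07833/0.008332 = 9.401 m/s; Re = 6.607e+05; ε/D = 0.0252; Haaland → f = 0.05344; ΔP_B = f(L/D)(ρV²/2) = 1.271e+07 Pa.
ΔP_A/ΔP_B = 7.285e+05/1.271e+07 = 0.0573.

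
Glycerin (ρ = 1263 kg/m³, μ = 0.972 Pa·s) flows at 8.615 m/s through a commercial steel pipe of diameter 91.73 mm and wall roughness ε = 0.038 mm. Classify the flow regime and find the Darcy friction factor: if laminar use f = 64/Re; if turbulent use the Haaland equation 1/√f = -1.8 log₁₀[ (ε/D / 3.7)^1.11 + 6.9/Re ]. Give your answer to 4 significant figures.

f ≈ 0.06233

Re = ρVD/μ = 1263·8.615·0.09173/0.972 = 1027.
Re < 2300 → laminar, so f = 64/Re = 0.06233 (roughness is irrelevant in laminar flow).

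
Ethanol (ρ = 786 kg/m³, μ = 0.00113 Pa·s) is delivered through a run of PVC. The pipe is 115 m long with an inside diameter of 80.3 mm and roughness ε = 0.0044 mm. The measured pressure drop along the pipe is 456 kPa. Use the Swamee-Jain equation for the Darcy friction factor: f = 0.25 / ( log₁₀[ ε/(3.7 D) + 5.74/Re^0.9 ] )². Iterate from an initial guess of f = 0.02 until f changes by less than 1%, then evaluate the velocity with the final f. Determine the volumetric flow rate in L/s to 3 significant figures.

Q ≈ 38.2 L/s

Rearranging Darcy-Weisbach: V = √(2·ΔP·D/(f·L·ρ)). With ε/D = 4.4e-06/0.0803 = 5.48e-05, iterate starting from f = 0.02:
  f = 0.02 → V = √(2·4.56e+05·0.0803/(0.02·115·786)) = 6.365 m/s; Re = ρVD/μ = 3.555e+05; f → 0.0146
  f = 0.0146 → V = 7.449 m/s; Re = 4.161e+05; f → 0.01427
  f = 0.01427 → V = 7.536 m/s; Re = 4.209e+05; f → 0.01424
Converged (Δf/f < 1%). With the final f = 0.01424: V = √(2·4.56e+05·0.0803/(0.01424·115·786)) = 7.543 m/s.
Q = V·A = 7.543·(π/4·0.0803²) = 0.0382 m³/s = 38.2 L/s.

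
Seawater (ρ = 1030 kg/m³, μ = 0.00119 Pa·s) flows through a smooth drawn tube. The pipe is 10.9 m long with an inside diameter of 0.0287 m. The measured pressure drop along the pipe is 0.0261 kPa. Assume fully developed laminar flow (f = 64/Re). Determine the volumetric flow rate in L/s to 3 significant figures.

For laminar flow, f = 64/Re with Re = ρVD/μ, so Darcy-Weisbach reduces to ΔP = 32μLV/D². Solving for V: V = ΔP·D²/(32μL) = 26.1·(0.0287)²/(32·0.00119·10.9) = 0.05179 m/s.
Check: Re = ρVD/μ = 1030·0.05179·0.0287/0.00119 = 1287 < 2300, so the laminar assumption holds.
Q = V·A = 0.05179·(π/4·0.0287²) = 3.351e-05 m³/s = 0.0335 L/s.

Q ≈ 0.0335 L/s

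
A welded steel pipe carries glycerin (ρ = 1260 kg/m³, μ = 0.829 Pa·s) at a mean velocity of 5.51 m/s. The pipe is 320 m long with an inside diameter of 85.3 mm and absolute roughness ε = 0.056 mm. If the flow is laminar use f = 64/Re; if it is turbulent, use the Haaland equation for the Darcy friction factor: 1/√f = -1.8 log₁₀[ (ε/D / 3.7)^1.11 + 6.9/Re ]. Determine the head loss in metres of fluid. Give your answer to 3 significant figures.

Reynolds number Re = ρVD/μ = 1260 · 5.51 · 0.0853 / 0.829 = 714.4.
Re < 2300 → laminar flow, so f = 64/Re = 64/714.4 = 0.08959 (the turbulent correlation is not needed).
Darcy-Weisbach: ΔP = f(L/D)(ρV²/2) = 0.08959·(320/0.0853)·(1260·5.51²/2) = 0.08959·3751·1.913e+04 = 6.428e+06 Pa.
Head loss h_f = ΔP/(ρg) = 6.428e+06/(1260·9.81) = 520 m.

h_f ≈ 520 m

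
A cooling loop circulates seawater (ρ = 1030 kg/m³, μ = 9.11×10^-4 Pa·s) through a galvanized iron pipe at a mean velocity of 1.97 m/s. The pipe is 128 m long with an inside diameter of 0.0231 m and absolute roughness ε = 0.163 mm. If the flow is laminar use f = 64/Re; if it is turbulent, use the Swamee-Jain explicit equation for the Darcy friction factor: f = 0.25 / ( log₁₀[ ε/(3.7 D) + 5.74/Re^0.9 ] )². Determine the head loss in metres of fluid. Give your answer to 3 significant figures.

Reynolds number Re = ρVD/μ = 1030 · 1.97 · 0.0231 / 0.000911 = 5.145e+04.
Re > 4000 → turbulent. Relative roughness ε/D = 0.000163/0.0231 = 0.00706. Swamee-Jain: f = 0.25/(log₁₀[0.00706/3.7 + 5.74/5.145e+04^0.9])² = 0.25/(log₁₀[0.00191 + 0.00033])² = 0.25/(-2.65)² = 0.03559.
Darcy-Weisbach: ΔP = f(L/D)(ρV²/2) = 0.03559·(128/0.0231)·(1030·1.97²/2) = 0.03559·5541·1999 = 3.942e+05 Pa.
Head loss h_f = ΔP/(ρg) = 3.942e+05/(1030·9.81) = 39.0 m.

h_f ≈ 39.0 m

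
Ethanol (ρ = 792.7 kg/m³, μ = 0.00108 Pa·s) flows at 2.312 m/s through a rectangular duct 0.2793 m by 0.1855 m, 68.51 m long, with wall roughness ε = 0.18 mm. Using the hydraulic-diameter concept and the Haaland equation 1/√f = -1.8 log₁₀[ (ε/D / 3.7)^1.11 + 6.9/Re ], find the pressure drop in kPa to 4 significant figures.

Hydraulic diameter D_h = 4A/P = 4·(0.2793·0.1855)/(2·(0.2793+0.1855)) = 0.2072/0.9296 = 0.2229 m.
Re = ρVD_h/μ = 792.7·2.312·0.2229/0.00108 = 3.783e+05.
ε/D_h = 0.00018/0.2229 = 0.000807; Haaland gives 1/√f = -1.8 log₁₀[8.63e-05+1.82e-05] = 7.165, so f = 0.01948.
ΔP = f(L/D_h)(ρV²/2) = 0.01948·68.51/0.2229·2119 = 1.268e+04 Pa.
ΔP = 12.68 kPa.

ΔP ≈ 12.68 kPa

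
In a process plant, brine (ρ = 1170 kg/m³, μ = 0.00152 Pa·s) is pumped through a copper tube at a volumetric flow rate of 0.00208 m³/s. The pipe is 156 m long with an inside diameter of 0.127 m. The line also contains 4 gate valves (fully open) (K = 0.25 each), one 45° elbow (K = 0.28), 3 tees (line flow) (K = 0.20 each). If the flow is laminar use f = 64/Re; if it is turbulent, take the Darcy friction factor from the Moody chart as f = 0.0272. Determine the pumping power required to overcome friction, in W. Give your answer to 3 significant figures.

P ≈ 1.16 W

Cross-sectional area A = πD²/4 = π(0.127)²/4 = 0.01267 m²; mean velocity V = Q/A = 0.00208/0.01267 = 0.1642 m/s.
Reynolds number Re = ρVD/μ = 1170 · 0.1642 · 0.127 / 0.00152 = 1.605e+04.
Re > 4000 → turbulent; use the Moody-chart value f = 0.0272.
Total minor-loss coefficient ΣK = 4·0.25 + 1·0.28 + 3·0.2 = 1.88.
ΔP = [f·L/D + ΣK]·(ρV²/2) = [0.0272·156/0.127 + 1.88]·(1170·0.1642²/2) = [33.41 + 1.88]·15.77 = 556.6 Pa.
Pumping power P = QΔP = 0.00208·556.6 = 1.158 W = 1.16 W.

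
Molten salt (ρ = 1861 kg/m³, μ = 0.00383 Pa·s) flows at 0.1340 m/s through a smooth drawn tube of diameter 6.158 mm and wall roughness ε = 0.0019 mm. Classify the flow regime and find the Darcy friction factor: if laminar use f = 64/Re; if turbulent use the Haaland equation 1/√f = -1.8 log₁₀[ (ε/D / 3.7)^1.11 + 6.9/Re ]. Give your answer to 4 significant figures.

f ≈ 0.1596

Re = ρVD/μ = 1861·0.134·0.006158/0.00383 = 401.
Re < 2300 → laminar, so f = 64/Re = 0.1596 (roughness is irrelevant in laminar flow).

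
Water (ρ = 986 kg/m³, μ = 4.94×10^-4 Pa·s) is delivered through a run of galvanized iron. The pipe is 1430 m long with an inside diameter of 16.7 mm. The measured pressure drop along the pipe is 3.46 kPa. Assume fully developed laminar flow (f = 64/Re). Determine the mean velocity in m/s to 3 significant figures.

For laminar flow, f = 64/Re with Re = ρVD/μ, so Darcy-Weisbach reduces to ΔP = 32μLV/D². Solving for V: V = ΔP·D²/(32μL) = 3460·(0.0167)²/(32·0.000494·1430) = 0.04269 m/s.
Check: Re = ρVD/μ = 986·0.04269·0.0167/0.000494 = 1423 < 2300, so the laminar assumption holds.

V ≈ 0.0427 m/s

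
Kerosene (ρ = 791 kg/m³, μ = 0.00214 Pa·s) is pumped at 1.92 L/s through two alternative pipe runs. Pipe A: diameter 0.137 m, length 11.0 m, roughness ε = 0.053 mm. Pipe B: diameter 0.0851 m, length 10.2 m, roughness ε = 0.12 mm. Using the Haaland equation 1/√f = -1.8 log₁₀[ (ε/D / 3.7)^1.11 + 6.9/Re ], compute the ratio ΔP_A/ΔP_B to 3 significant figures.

ΔP_A/ΔP_B ≈ 0.108

Pipe A: V = Q/A = 0.00192/0.01474 = 0.1302 m/s; Re = 6596; ε/D = 0.000387; Haaland → f = 0.03511; ΔP_A = f(L/D)(ρV²/2) = 18.92 Pa.
Pipe B: V = Q/A = 0.00192/0.005688 = 0.3376 m/s; Re = 1.062e+04; ε/D = 0.00141; Haaland → f = 0.03229; ΔP_B = f(L/D)(ρV²/2) = 174.4 Pa.
ΔP_A/ΔP_B = 18.92/174.4 = 0.108.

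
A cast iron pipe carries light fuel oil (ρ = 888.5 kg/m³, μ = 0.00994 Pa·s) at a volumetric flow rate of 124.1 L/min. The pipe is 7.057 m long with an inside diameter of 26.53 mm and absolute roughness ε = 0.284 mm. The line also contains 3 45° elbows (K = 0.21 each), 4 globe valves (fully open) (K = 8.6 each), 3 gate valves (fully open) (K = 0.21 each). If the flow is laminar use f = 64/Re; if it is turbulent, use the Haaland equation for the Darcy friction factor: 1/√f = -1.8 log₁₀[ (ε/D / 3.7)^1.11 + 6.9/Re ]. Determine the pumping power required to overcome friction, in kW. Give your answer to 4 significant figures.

P ≈ 0.6104 kW

Q = 124.1 L/min = 124.1/60000 = 0.002068 m³/s.
Cross-sectional area A = πD²/4 = π(0.02653)²/4 = 0.0005528 m²; mean velocity V = Q/A = 0.002068/0.0005528 = 3.742 m/s.
Reynolds number Re = ρVD/μ = 888.5 · 3.742 · 0.02653 / 0.00994 = 8873.
Re > 4000 → turbulent. Relative roughness ε/D = 0.000284/0.02653 = 0.0107. Haaland: 1/√f = -1.8 log₁₀[(0.0107/3.7)^1.11 + 6.9/8873] = -1.8 log₁₀[0.00152 + 0.000778] = 4.749, so f = 0.04433.
Total minor-loss coefficient ΣK = 3·0.21 + 4·8.6 + 3·0.21 = 35.7.
ΔP = [f·L/D + ΣK]·(ρV²/2) = [0.04433·7.057/0.02653 + 35.7]·(888.5·3.742²/2) = [11.79 + 35.7]·6219 = 2.951e+05 Pa.
Pumping power P = QΔP = 0.002068·2.951e+05 = 610.41 W = 0.6104 kW.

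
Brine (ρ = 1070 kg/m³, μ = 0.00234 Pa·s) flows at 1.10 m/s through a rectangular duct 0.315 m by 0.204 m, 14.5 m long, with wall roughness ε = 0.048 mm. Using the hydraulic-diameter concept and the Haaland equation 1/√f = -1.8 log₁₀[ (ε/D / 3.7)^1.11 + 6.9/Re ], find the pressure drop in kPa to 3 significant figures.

ΔP ≈ 0.684 kPa

Hydraulic diameter D_h = 4A/P = 4·(0.315·0.204)/(2·(0.315+0.204)) = 0.257/1.038 = 0.2476 m.
Re = ρVD_h/μ = 1070·1.1·0.2476/0.00234 = 1.246e+05.
ε/D_h = 4.8e-05/0.2476 = 0.000194; Haaland gives 1/√f = -1.8 log₁₀[1.77e-05+5.54e-05] = 7.445, so f = 0.01804.
ΔP = f(L/D_h)(ρV²/2) = 0.01804·14.5/0.2476·647.4 = 683.9 Pa.
ΔP = 0.684 kPa.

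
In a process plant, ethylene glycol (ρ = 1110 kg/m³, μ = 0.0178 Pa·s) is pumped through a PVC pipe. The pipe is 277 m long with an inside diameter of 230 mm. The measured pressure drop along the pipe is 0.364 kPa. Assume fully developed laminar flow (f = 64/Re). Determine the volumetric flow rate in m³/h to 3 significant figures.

For laminar flow, f = 64/Re with Re = ρVD/μ, so Darcy-Weisbach reduces to ΔP = 32μLV/D². Solving for V: V = ΔP·D²/(32μL) = 364·(0.23)²/(32·0.0178·277) = 0.122 m/s.
Check: Re = ρVD/μ = 1110·0.122·0.23/0.0178 = 1750 < 2300, so the laminar assumption holds.
Q = V·A = 0.122·(π/4·0.23²) = 0.005071 m³/s = 18.3 m³/h.

Q ≈ 18.3 m³/h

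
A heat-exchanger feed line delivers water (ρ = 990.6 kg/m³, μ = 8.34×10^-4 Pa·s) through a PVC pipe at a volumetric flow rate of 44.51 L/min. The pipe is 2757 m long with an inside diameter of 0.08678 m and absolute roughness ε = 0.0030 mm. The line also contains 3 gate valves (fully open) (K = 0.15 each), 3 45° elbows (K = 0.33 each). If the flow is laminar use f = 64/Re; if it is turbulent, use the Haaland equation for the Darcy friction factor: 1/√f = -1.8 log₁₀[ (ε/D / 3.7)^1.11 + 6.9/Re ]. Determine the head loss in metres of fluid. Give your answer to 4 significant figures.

Q = 44.51 L/min = 44.51/60000 = 0.0007418 m³/s.
Cross-sectional area A = πD²/4 = π(0.08678)²/4 = 0.005915 m²; mean velocity V = Q/A = 0.0007418/0.005915 = 0.1254 m/s.
Reynolds number Re = ρVD/μ = 990.6 · 0.1254 · 0.08678 / 0.000834 = 1.293e+04.
Re > 4000 → turbulent. Relative roughness ε/D = 3e-06/0.08678 = 3.46e-05. Haaland: 1/√f = -1.8 log₁₀[(3.46e-05/3.7)^1.11 + 6.9/1.293e+04] = -1.8 log₁₀[2.61e-06 + 0.000534] = 5.887, so f = 0.02885.
Total minor-loss coefficient ΣK = 3·0.15 + 3·0.33 = 1.44.
ΔP = [f·L/D + ΣK]·(ρV²/2) = [0.02885·2757/0.08678 + 1.44]·(990.6·0.1254²/2) = [916.7 + 1.44]·7.792 = 7154 Pa.
Head loss h_f = ΔP/(ρg) = 7154/(990.6·9.81) = 0.7361 m.

h_f ≈ 0.7361 m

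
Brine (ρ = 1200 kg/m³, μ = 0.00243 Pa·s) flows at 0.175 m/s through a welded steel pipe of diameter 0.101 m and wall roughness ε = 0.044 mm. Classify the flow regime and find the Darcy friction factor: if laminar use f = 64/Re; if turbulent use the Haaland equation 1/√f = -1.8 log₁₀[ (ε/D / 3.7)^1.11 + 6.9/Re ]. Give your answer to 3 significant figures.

f ≈ 0.0326

Re = ρVD/μ = 1200·0.175·0.101/0.00243 = 8728.
Re > 4000 → turbulent. ε/D = 4.4e-05/0.101 = 0.000436; Haaland: 1/√f = -1.8 log₁₀[4.35e-05 + 0.000791] = 5.542, so f = 0.03256.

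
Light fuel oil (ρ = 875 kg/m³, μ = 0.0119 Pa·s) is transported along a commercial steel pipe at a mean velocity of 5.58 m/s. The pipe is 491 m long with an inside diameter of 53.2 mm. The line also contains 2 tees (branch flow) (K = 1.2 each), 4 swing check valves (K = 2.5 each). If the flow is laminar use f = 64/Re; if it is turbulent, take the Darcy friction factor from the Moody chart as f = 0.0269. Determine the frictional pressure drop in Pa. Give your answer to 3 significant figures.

ΔP ≈ 3.55×10^6 Pa

Reynolds number Re = ρVD/μ = 875 · 5.58 · 0.0532 / 0.0119 = 2.183e+04.
Re > 4000 → turbulent; use the Moody-chart value f = 0.0269.
Total minor-loss coefficient ΣK = 2·1.2 + 4·2.5 = 12.4.
ΔP = [f·L/D + ΣK]·(ρV²/2) = [0.0269·491/0.0532 + 12.4]·(875·5.58²/2) = [248.3 + 12.4]·1.362e+04 = 3.551e+06 Pa.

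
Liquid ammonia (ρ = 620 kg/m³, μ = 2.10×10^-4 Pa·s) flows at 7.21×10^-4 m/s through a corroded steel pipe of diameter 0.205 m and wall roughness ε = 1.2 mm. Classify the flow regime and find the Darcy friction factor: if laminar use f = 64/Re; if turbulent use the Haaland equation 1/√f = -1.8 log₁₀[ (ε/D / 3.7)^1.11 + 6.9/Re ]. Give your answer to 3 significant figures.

f ≈ 0.147

Re = ρVD/μ = 620·0.000721·0.205/0.00021 = 436.4.
Re < 2300 → laminar, so f = 64/Re = 0.1467 (roughness is irrelevant in laminar flow).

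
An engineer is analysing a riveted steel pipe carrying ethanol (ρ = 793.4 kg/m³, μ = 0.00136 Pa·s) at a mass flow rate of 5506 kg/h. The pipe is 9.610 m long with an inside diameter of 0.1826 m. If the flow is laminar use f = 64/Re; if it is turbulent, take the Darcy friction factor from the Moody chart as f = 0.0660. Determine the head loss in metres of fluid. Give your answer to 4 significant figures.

h_f ≈ 9.593×10^-4 m

ṁ = 5506 kg/h = 5506/3600 = 1.529 kg/s.
A = πD²/4 = π(0.1826)²/4 = 0.02619 m²; mean velocity V = ṁ/(ρA) = 1.529/(793.4 · 0.02619) = 0.07361 m/s.
Reynolds number Re = ρVD/μ = 793.4 · 0.07361 · 0.1826 / 0.00136 = 7842.
Re > 4000 → turbulent; use the Moody-chart value f = 0.0660.
Darcy-Weisbach: ΔP = f(L/D)(ρV²/2) = 0.066·(9.61/0.1826)·(793.4·0.07361²/2) = 0.066·52.63·2.15 = 7.467 Pa.
Head loss h_f = ΔP/(ρg) = 7.467/(793.4·9.81) = 9.593×10^-4 m.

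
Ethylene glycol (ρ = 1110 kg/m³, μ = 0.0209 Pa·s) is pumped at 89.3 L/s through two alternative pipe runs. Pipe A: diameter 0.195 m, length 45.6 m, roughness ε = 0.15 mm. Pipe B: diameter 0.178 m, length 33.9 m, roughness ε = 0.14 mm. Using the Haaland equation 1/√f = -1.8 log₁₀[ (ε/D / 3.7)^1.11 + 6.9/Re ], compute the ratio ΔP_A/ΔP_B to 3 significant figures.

ΔP_A/ΔP_B ≈ 0.865

Pipe A: V = Q/A = 0.0893/0.02986 = 2.99 m/s; Re = 3.097e+04; ε/D = 0.000769; Haaland → f = 0.02496; ΔP_A = f(L/D)(ρV²/2) = 2.897e+04 Pa.
Pipe B: V = Q/A = 0.0893/0.02488 = 3.589 m/s; Re = 3.392e+04; ε/D = 0.000787; Haaland → f = 0.0246; ΔP_B = f(L/D)(ρV²/2) = 3.349e+04 Pa.
ΔP_A/ΔP_B = 2.897e+04/3.349e+04 = 0.865.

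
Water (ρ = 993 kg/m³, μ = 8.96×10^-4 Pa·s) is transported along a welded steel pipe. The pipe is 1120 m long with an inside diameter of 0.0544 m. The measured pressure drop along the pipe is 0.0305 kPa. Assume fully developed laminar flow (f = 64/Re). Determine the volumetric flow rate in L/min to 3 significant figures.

Q ≈ 0.392 L/min

For laminar flow, f = 64/Re with Re = ρVD/μ, so Darcy-Weisbach reduces to ΔP = 32μLV/D². Solving for V: V = ΔP·D²/(32μL) = 30.5·(0.0544)²/(32·0.000896·1120) = 0.002811 m/s.
Check: Re = ρVD/μ = 993·0.002811·0.0544/0.000896 = 169.5 < 2300, so the laminar assumption holds.
Q = V·A = 0.002811·(π/4·0.0544²) = 6.533e-06 m³/s = 0.392 L/min.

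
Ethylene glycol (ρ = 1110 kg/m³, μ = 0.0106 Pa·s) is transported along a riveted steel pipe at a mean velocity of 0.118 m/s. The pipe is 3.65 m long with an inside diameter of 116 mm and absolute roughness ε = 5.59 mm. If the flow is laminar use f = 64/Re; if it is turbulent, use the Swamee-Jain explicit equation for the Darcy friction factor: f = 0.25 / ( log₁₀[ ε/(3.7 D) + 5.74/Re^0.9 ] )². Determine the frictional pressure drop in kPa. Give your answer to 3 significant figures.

ΔP ≈ 0.0109 kPa

Reynolds number Re = ρVD/μ = 1110 · 0.118 · 0.116 / 0.0106 = 1433.
Re < 2300 → laminar flow, so f = 64/Re = 64/1433 = 0.04465 (the turbulent correlation is not needed).
Darcy-Weisbach: ΔP = f(L/D)(ρV²/2) = 0.04465·(3.65/0.116)·(1110·0.118²/2) = 0.04465·31.47·7.728 = 10.86 Pa.
ΔP = 10.86 Pa = 0.0109 kPa.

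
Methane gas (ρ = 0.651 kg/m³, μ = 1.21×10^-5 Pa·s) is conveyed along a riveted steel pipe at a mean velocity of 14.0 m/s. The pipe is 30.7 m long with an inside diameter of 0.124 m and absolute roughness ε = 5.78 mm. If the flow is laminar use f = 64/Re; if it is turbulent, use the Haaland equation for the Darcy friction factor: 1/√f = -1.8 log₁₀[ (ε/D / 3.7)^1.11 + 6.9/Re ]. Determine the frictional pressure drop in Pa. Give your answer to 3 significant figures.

ΔP ≈ 1100 Pa

Reynolds number Re = ρVD/μ = 0.651 · 14 · 0.124 / 1.21e-05 = 9.34e+04.
Re > 4000 → turbulent. Relative roughness ε/D = 0.00578/0.124 = 0.0466. Haaland: 1/√f = -1.8 log₁₀[(0.0466/3.7)^1.11 + 6.9/9.34e+04] = -1.8 log₁₀[0.00779 + 7.39e-05] = 3.788, so f = 0.06968.
Darcy-Weisbach: ΔP = f(L/D)(ρV²/2) = 0.06968·(30.7/0.124)·(0.651·14²/2) = 0.06968·247.6·63.8 = 1101 Pa.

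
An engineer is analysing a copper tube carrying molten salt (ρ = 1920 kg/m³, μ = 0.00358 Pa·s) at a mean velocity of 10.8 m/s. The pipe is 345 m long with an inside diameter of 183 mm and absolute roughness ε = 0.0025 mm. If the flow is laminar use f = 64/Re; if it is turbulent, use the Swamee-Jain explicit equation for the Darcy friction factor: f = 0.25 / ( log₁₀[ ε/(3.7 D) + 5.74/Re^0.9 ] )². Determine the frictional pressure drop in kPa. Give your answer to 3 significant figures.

Reynolds number Re = ρVD/μ = 1920 · 10.8 · 0.183 / 0.00358 = 1.06e+06.
Re > 4000 → turbulent. Relative roughness ε/D = 2.5e-06/0.183 = 1.37e-05. Swamee-Jain: f = 0.25/(log₁₀[1.37e-05/3.7 + 5.74/1.06e+06^0.9])² = 0.25/(log₁₀[3.69e-06 + 2.17e-05])² = 0.25/(-4.596)² = 0.01184.
Darcy-Weisbach: ΔP = f(L/D)(ρV²/2) = 0.01184·(345/0.183)·(1920·10.8²/2) = 0.01184·1885·1.12e+05 = 2.499e+06 Pa.
ΔP = 2.499e+06 Pa = 2500 kPa.

ΔP ≈ 2500 kPa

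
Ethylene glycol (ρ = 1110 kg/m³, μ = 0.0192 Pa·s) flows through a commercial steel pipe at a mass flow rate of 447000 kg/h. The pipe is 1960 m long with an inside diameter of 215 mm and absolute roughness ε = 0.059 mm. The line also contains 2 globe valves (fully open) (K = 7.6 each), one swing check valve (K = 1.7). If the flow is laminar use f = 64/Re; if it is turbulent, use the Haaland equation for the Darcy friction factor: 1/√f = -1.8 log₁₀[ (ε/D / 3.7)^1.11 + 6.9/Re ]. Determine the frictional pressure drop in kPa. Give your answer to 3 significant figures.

ΔP ≈ 1180 kPa

ṁ = 447000 kg/h = 447000/3600 = 124.2 kg/s.
A = πD²/4 = π(0.215)²/4 = 0.03631 m²; mean velocity V = ṁ/(ρA) = 124.2/(1110 · 0.03631) = 3.081 m/s.
Reynolds number Re = ρVD/μ = 1110 · 3.081 · 0.215 / 0.0192 = 3.83e+04.
Re > 4000 → turbulent. Relative roughness ε/D = 5.9e-05/0.215 = 0.000274. Haaland: 1/√f = -1.8 log₁₀[(0.000274/3.7)^1.11 + 6.9/3.83e+04] = -1.8 log₁₀[2.61e-05 + 0.00018] = 6.634, so f = 0.02272.
Total minor-loss coefficient ΣK = 2·7.6 + 1·1.7 = 16.9.
ΔP = [f·L/D + ΣK]·(ρV²/2) = [0.02272·1960/0.215 + 16.9]·(1110·3.081²/2) = [207.1 + 16.9]·5269 = 1.18e+06 Pa.
ΔP = 1.18e+06 Pa = 1180 kPa.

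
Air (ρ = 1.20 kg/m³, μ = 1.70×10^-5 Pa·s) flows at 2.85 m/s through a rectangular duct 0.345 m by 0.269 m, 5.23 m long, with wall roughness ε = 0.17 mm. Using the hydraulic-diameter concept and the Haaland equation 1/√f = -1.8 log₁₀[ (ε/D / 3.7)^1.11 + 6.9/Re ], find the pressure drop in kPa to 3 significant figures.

ΔP ≈ 0.00183 kPa

Hydraulic diameter D_h = 4A/P = 4·(0.345·0.269)/(2·(0.345+0.269)) = 0.3712/1.228 = 0.3023 m.
Re = ρVD_h/μ = 1.2·2.85·0.3023/1.7e-05 = 6.081e+04.
ε/D_h = 0.00017/0.3023 = 0.000562; Haaland gives 1/√f = -1.8 log₁₀[5.78e-05+0.000113] = 6.779, so f = 0.02176.
ΔP = f(L/D_h)(ρV²/2) = 0.02176·5.23/0.3023·4.873 = 1.834 Pa.
ΔP = 0.00183 kPa.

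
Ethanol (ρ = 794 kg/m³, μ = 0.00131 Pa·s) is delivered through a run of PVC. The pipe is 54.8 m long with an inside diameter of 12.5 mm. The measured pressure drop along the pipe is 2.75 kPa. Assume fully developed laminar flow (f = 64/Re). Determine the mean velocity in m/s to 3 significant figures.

For laminar flow, f = 64/Re with Re = ρVD/μ, so Darcy-Weisbach reduces to ΔP = 32μLV/D². Solving for V: V = ΔP·D²/(32μL) = 2750·(0.0125)²/(32·0.00131·54.8) = 0.187 m/s.
Check: Re = ρVD/μ = 794·0.187·0.0125/0.00131 = 1417 < 2300, so the laminar assumption holds.

V ≈ 0.187 m/s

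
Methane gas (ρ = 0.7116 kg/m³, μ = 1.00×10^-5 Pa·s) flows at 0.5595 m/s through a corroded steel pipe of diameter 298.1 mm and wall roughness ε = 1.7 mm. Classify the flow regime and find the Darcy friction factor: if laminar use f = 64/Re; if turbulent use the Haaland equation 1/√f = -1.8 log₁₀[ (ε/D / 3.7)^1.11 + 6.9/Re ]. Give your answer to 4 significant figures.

f ≈ 0.03737

Re = ρVD/μ = 0.7116·0.5595·0.2981/1e-05 = 1.187e+04.
Re > 4000 → turbulent. ε/D = 0.0017/0.2981 = 0.0057; Haaland: 1/√f = -1.8 log₁₀[0.000756 + 0.000581] = 5.173, so f = 0.03737.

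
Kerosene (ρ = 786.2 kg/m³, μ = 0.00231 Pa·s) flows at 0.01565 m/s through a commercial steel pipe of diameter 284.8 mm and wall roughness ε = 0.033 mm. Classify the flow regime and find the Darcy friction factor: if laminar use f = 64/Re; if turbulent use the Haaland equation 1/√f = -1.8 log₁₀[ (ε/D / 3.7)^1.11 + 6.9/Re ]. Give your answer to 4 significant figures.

f ≈ 0.04219

Re = ρVD/μ = 786.2·0.01565·0.2848/0.00231 = 1517.
Re < 2300 → laminar, so f = 64/Re = 0.04219 (roughness is irrelevant in laminar flow).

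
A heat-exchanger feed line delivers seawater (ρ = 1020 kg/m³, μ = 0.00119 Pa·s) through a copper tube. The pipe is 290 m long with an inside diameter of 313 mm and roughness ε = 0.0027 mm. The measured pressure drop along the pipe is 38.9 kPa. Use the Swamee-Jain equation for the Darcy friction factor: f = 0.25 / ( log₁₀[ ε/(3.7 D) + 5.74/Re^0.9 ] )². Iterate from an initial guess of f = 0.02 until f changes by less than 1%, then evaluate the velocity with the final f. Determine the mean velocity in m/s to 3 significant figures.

Rearranging Darcy-Weisbach: V = √(2·ΔP·D/(f·L·ρ)). With ε/D = 2.7e-06/0.313 = 8.63e-06, iterate starting from f = 0.02:
  f = 0.02 → V = √(2·3.89e+04·0.313/(0.02·290·1020)) = 2.029 m/s; Re = ρVD/μ = 5.443e+05; f → 0.01304
  f = 0.01304 → V = 2.513 m/s; Re = 6.741e+05; f → 0.01259
  f = 0.01259 → V = 2.558 m/s; Re = 6.862e+05; f → 0.01255
Converged (Δf/f < 1%). With the final f = 0.01255: V = √(2·3.89e+04·0.313/(0.01255·290·1020)) = 2.561 m/s.

V ≈ 2.56 m/s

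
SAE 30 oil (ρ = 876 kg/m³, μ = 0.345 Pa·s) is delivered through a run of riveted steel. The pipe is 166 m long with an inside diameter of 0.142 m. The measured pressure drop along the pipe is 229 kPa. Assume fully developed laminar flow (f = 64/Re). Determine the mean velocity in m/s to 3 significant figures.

V ≈ 2.52 m/s

For laminar flow, f = 64/Re with Re = ρVD/μ, so Darcy-Weisbach reduces to ΔP = 32μLV/D². Solving for V: V = ΔP·D²/(32μL) = 2.29e+05·(0.142)²/(32·0.345·166) = 2.52 m/s.
Check: Re = ρVD/μ = 876·2.52·0.142/0.345 = 908.5 < 2300, so the laminar assumption holds.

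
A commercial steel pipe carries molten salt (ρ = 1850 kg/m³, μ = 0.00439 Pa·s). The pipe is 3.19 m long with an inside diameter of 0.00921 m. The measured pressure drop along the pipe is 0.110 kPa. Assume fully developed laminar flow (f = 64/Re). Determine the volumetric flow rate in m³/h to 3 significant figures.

Q ≈ 0.00499 m³/h

For laminar flow, f = 64/Re with Re = ρVD/μ, so Darcy-Weisbach reduces to ΔP = 32μLV/D². Solving for V: V = ΔP·D²/(32μL) = 110·(0.00921)²/(32·0.00439·3.19) = 0.02082 m/s.
Check: Re = ρVD/μ = 1850·0.02082·0.00921/0.00439 = 80.81 < 2300, so the laminar assumption holds.
Q = V·A = 0.02082·(π/4·0.00921²) = 1.387e-06 m³/s = 0.00499 m³/h.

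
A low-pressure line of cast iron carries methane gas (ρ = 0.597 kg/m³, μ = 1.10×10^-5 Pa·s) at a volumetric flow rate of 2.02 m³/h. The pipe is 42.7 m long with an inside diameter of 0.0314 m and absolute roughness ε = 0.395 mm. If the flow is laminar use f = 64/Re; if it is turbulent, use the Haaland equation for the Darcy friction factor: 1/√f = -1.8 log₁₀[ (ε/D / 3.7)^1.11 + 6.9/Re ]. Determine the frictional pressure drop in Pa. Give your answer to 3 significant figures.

ΔP ≈ 11.0 Pa

Q = 2.02 m³/h = 2.02/3600 = 0.0005611 m³/s.
Cross-sectional area A = πD²/4 = π(0.0314)²/4 = 0.0007744 m²; mean velocity V = Q/A = 0.0005611/0.0007744 = 0.7246 m/s.
Reynolds number Re = ρVD/μ = 0.597 · 0.7246 · 0.0314 / 1.1e-05 = 1235.
Re < 2300 → laminar flow, so f = 64/Re = 64/1235 = 0.05183 (the turbulent correlation is not needed).
Darcy-Weisbach: ΔP = f(L/D)(ρV²/2) = 0.05183·(42.7/0.0314)·(0.597·0.7246²/2) = 0.05183·1360·0.1567 = 11.05 Pa.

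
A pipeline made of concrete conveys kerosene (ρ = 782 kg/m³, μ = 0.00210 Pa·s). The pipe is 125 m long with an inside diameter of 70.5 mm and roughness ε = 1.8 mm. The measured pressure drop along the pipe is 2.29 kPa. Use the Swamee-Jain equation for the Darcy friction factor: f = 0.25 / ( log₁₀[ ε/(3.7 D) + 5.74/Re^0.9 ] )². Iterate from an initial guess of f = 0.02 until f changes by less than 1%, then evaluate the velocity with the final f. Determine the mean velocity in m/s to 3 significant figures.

V ≈ 0.234 m/s

Rearranging Darcy-Weisbach: V = √(2·ΔP·D/(f·L·ρ)). With ε/D = 0.0018/0.0705 = 0.0255, iterate starting from f = 0.02:
  f = 0.02 → V = √(2·2290·0.0705/(0.02·125·782)) = 0.4064 m/s; Re = ρVD/μ = 1.067e+04; f → 0.05762
  f = 0.05762 → V = 0.2394 m/s; Re = 6286; f → 0.05999
  f = 0.05999 → V = 0.2347 m/s; Re = 6160; f → 0.0601
Converged (Δf/f < 1%). With the final f = 0.0601: V = √(2·2290·0.0705/(0.0601·125·782)) = 0.2344 m/s.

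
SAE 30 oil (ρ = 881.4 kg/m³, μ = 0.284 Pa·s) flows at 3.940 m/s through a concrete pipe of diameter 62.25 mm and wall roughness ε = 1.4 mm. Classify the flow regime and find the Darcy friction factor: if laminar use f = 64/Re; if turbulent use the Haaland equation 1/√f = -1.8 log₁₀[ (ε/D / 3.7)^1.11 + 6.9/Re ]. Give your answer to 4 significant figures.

Re = ρVD/μ = 881.4·3.94·0.06225/0.284 = 761.2.
Re < 2300 → laminar, so f = 64/Re = 0.08408 (roughness is irrelevant in laminar flow).

f ≈ 0.08408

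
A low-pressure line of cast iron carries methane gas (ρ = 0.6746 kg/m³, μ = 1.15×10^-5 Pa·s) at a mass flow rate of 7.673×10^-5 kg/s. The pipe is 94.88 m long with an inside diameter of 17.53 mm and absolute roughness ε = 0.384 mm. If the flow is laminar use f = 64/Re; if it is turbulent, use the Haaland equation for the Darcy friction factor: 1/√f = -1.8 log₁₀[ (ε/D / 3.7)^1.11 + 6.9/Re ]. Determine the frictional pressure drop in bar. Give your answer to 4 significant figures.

A = πD²/4 = π(0.01753)²/4 = 0.0002414 m²; mean velocity V = ṁ/(ρA) = 7.673e-05/(0.6746 · 0.0002414) = 0.4713 m/s.
Reynolds number Re = ρVD/μ = 0.6746 · 0.4713 · 0.01753 / 1.15e-05 = 484.6.
Re < 2300 → laminar flow, so f = 64/Re = 64/484.6 = 0.1321 (the turbulent correlation is not needed).
Darcy-Weisbach: ΔP = f(L/D)(ρV²/2) = 0.1321·(94.88/0.01753)·(0.6746·0.4713²/2) = 0.1321·5412·0.07491 = 53.55 Pa.
ΔP = 53.55 Pa = 5.355×10^-4 bar.

ΔP ≈ 5.355×10^-4 bar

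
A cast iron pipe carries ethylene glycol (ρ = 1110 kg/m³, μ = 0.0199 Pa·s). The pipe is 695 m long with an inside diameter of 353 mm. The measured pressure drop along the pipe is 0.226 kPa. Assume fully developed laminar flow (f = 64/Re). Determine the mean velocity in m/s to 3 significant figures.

V ≈ 0.0636 m/s

For laminar flow, f = 64/Re with Re = ρVD/μ, so Darcy-Weisbach reduces to ΔP = 32μLV/D². Solving for V: V = ΔP·D²/(32μL) = 226·(0.353)²/(32·0.0199·695) = 0.06363 m/s.
Check: Re = ρVD/μ = 1110·0.06363·0.353/0.0199 = 1253 < 2300, so the laminar assumption holds.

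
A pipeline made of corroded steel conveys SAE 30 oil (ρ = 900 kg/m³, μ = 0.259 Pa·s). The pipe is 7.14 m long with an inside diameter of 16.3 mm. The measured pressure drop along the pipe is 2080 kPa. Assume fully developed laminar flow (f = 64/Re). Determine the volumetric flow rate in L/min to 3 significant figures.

For laminar flow, f = 64/Re with Re = ρVD/μ, so Darcy-Weisbach reduces to ΔP = 32μLV/D². Solving for V: V = ΔP·D²/(32μL) = 2.08e+06·(0.0163)²/(32·0.259·7.14) = 9.339 m/s.
Check: Re = ρVD/μ = 900·9.339·0.0163/0.259 = 529 < 2300, so the laminar assumption holds.
Q = V·A = 9.339·(π/4·0.0163²) = 0.001949 m³/s = 117 L/min.

Q ≈ 117 L/min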